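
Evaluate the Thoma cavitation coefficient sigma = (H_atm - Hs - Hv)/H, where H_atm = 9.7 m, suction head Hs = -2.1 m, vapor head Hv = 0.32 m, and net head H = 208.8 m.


sigma = (9.7 - (-2.1) - 0.32) / 208.8 = 0.0550


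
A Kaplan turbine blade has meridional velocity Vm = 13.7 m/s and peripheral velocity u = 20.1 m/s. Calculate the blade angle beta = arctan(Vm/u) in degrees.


beta = arctan(13.7 / 20.1) = 34.2780 degrees


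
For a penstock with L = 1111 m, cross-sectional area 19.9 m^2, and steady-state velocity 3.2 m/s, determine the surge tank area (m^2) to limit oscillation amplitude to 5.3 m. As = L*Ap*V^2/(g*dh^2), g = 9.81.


As = 1111 * 19.9 * 3.2^2 / (9.81 * 5.3^2) = 821.5734 m^2


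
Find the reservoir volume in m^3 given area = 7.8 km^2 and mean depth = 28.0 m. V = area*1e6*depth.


V = 7.8 * 1e6 * 28.0 = 2.1840e+08 m^3


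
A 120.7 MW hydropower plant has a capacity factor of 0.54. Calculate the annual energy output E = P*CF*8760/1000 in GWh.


E = 120.7 * 0.54 * 8760 / 1000 = 570.9593 GWh


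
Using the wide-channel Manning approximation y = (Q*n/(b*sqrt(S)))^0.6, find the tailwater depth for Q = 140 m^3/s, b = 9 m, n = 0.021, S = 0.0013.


y = (140 * 0.021 / (9 * 0.0013^0.5))^0.6 = 3.7521 m


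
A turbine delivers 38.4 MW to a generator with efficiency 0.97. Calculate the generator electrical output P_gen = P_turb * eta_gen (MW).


P_gen = 38.4 * 0.97 = 37.2480 MW


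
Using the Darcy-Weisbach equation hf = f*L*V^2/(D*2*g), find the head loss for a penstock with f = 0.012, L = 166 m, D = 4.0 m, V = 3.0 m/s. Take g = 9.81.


hf = 0.012 * 166 * 3.0^2 / (4.0 * 2 * 9.81) = 0.2284 m


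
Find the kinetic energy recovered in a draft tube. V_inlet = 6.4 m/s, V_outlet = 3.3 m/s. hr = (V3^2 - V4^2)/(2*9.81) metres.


hr = (6.4^2 - 3.3^2) / (2*9.81) = 1.5326 m


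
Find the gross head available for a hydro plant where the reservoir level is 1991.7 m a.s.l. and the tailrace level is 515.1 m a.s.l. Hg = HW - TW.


Hg = 1991.7 - 515.1 = 1476.6000 m


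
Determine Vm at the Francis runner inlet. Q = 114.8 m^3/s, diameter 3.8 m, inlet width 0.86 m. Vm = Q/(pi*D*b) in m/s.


Vm = 114.8 / (pi * 3.8 * 0.86) = 11.1818 m/s


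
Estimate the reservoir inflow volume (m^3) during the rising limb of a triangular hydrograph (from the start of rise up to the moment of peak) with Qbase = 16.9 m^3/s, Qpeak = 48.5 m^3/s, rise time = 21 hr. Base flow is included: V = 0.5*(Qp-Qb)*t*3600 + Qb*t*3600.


V = 0.5*(48.5 - 16.9)*21*3600 + 16.9*21*3600 = 2.4721e+06 m^3


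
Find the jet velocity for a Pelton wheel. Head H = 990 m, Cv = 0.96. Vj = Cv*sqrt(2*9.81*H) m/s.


Vj = 0.96 * sqrt(2*9.81*990) = 133.7945 m/s


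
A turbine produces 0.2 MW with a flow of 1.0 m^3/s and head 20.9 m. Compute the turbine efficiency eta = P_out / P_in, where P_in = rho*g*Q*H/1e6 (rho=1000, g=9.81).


P_in = 1000 * 9.81 * 1.0 * 20.9 / 1e6 = 0.2050 MW
eta = 0.2 / 0.2050 = 0.9755


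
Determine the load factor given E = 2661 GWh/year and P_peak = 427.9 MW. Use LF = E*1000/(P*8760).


LF = 2661 * 1000 / (427.9 * 8760) = 0.7099


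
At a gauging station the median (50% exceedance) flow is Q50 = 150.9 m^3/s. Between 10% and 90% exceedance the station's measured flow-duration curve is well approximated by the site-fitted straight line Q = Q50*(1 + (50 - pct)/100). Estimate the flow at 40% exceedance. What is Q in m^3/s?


Q = 150.9 * (1 + (50 - 40)/100) = 165.9900 m^3/s


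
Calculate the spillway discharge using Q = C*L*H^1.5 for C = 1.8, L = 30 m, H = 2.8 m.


Q = 1.8 * 30 * 2.8^1.5 = 253.0060 m^3/s


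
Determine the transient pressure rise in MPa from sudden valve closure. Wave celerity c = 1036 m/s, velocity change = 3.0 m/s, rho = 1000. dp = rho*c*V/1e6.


dp = 1000 * 1036 * 3.0 / 1e6 = 3.1080 MPa


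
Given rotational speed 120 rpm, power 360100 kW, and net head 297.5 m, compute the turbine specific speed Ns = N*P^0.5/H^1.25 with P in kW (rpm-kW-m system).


Ns = 120 * 360100^0.5 / 297.5^1.25 = 58.2820


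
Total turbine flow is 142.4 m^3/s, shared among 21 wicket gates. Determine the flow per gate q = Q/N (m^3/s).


q = 142.4 / 21 = 6.7810 m^3/s


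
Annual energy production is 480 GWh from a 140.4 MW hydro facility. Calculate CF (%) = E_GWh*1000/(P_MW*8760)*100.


CF = 480 * 1000 / (140.4 * 8760) * 100 = 39.0274 %


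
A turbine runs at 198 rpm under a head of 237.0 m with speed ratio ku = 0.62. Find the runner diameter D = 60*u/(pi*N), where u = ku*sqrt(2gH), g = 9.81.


u = 0.62 * sqrt(2*9.81*237.0) = 42.2781 m/s
D = 60 * 42.2781 / (pi * 198) = 4.0780 m


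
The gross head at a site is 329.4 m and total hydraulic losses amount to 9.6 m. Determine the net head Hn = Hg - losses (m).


Hn = 329.4 - 9.6 = 319.8000 m


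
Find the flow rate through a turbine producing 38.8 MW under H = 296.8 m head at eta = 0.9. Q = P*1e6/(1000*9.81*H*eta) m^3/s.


Q = 38.8 * 1e6 / (1000 * 9.81 * 296.8 * 0.9) = 14.8066 m^3/s


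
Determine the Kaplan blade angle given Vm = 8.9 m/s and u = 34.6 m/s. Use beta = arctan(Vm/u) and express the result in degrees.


beta = arctan(8.9 / 34.6) = 14.4252 degrees


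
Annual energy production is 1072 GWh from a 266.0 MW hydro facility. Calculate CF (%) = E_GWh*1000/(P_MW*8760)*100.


CF = 1072 * 1000 / (266.0 * 8760) * 100 = 46.0054 %


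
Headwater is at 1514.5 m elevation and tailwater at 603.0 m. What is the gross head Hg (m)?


Hg = 1514.5 - 603.0 = 911.5000 m


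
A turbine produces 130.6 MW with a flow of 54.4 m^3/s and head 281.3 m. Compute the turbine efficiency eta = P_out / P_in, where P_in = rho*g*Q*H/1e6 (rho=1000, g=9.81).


P_in = 1000 * 9.81 * 54.4 * 281.3 / 1e6 = 150.1197 MW
eta = 130.6 / 150.1197 = 0.8700


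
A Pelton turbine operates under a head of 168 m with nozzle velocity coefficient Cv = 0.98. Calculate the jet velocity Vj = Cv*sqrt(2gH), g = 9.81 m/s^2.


Vj = 0.98 * sqrt(2*9.81*168) = 56.2639 m/s


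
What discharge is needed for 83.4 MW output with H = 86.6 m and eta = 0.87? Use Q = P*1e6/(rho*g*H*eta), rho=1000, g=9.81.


Q = 83.4 * 1e6 / (1000 * 9.81 * 86.6 * 0.87) = 112.8392 m^3/s


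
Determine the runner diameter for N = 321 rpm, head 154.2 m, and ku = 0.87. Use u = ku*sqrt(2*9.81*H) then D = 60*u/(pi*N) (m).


u = 0.87 * sqrt(2*9.81*154.2) = 47.8532 m/s
D = 60 * 47.8532 / (pi * 321) = 2.8471 m


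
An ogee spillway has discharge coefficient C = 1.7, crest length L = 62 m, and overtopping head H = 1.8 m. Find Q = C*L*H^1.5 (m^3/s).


Q = 1.7 * 62 * 1.8^1.5 = 254.5361 m^3/s


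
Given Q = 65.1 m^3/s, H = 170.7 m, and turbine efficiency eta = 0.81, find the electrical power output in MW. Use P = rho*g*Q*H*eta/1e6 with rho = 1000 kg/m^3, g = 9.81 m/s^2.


P = 1000 * 9.81 * 65.1 * 170.7 * 0.81 / 1e6 = 88.3016 MW


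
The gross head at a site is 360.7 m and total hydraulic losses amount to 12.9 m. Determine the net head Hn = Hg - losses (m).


Hn = 360.7 - 12.9 = 347.8000 m


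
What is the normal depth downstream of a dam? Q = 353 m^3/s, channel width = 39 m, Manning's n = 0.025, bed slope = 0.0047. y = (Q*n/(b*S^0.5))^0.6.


y = (353 * 0.025 / (39 * 0.0047^0.5))^0.6 = 2.0472 m


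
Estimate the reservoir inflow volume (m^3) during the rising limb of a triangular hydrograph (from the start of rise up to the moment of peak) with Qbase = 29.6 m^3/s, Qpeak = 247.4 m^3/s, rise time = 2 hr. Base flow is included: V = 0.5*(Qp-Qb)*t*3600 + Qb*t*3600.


V = 0.5*(247.4 - 29.6)*2*3600 + 29.6*2*3600 = 997200.0000 m^3


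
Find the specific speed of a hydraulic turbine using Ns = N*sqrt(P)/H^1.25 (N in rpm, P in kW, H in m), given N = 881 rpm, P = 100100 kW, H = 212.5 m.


Ns = 881 * 100100^0.5 / 212.5^1.25 = 343.5534


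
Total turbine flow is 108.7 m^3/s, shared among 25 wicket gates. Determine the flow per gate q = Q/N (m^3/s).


q = 108.7 / 25 = 4.3480 m^3/s


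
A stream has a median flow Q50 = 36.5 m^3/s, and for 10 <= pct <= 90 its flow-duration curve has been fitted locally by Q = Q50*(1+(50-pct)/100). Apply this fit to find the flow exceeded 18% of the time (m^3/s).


Q = 36.5 * (1 + (50 - 18)/100) = 48.1800 m^3/s


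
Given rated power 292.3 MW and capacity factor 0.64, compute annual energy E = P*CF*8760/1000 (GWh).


E = 292.3 * 0.64 * 8760 / 1000 = 1638.7507 GWh


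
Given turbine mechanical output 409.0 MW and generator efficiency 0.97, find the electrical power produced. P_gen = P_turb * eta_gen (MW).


P_gen = 409.0 * 0.97 = 396.7300 MW


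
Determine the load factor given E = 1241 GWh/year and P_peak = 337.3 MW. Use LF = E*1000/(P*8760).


LF = 1241 * 1000 / (337.3 * 8760) = 0.4200


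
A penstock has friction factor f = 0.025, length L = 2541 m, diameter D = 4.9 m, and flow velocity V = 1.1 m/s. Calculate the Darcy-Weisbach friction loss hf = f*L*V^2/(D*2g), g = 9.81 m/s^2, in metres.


hf = 0.025 * 2541 * 1.1^2 / (4.9 * 2 * 9.81) = 0.7995 m


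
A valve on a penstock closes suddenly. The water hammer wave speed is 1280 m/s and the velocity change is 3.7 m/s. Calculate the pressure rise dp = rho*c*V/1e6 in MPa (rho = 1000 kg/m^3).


dp = 1000 * 1280 * 3.7 / 1e6 = 4.7360 MPa


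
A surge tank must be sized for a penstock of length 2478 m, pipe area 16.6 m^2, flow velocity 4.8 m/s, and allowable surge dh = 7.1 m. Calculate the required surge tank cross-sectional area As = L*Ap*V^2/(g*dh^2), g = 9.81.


As = 2478 * 16.6 * 4.8^2 / (9.81 * 7.1^2) = 1916.4882 m^2


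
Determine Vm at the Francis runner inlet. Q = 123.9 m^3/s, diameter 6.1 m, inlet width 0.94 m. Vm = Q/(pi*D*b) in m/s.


Vm = 123.9 / (pi * 6.1 * 0.94) = 6.8780 m/s


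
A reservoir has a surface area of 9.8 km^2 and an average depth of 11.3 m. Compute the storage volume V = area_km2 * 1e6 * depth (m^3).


V = 9.8 * 1e6 * 11.3 = 1.1074e+08 m^3


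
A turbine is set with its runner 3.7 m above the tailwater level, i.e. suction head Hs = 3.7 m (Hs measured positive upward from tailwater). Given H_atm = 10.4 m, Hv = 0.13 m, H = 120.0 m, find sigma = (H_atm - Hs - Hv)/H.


sigma = (10.4 - 3.7 - 0.13) / 120.0 = 0.0548


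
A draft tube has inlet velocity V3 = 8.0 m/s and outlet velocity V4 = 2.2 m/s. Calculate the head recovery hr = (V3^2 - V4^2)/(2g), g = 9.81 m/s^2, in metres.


hr = (8.0^2 - 2.2^2) / (2*9.81) = 3.0153 m


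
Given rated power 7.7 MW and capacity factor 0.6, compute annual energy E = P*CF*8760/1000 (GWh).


E = 7.7 * 0.6 * 8760 / 1000 = 40.4712 GWh


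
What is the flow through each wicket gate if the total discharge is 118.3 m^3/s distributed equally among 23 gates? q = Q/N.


q = 118.3 / 23 = 5.1435 m^3/s


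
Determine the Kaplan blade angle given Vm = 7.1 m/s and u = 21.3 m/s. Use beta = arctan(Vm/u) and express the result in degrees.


beta = arctan(7.1 / 21.3) = 18.4349 degrees


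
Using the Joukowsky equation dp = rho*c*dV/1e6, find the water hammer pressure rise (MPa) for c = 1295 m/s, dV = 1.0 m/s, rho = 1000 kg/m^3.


dp = 1000 * 1295 * 1.0 / 1e6 = 1.2950 MPa


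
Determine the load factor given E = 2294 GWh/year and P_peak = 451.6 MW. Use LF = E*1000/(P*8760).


LF = 2294 * 1000 / (451.6 * 8760) = 0.5799


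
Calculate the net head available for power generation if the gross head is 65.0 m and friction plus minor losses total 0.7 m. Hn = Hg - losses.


Hn = 65.0 - 0.7 = 64.3000 m


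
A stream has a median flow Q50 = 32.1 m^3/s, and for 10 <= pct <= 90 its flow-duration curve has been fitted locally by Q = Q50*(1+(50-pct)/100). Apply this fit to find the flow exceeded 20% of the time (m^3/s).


Q = 32.1 * (1 + (50 - 20)/100) = 41.7300 m^3/s


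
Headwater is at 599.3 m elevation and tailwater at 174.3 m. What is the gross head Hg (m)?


Hg = 599.3 - 174.3 = 425.0000 m


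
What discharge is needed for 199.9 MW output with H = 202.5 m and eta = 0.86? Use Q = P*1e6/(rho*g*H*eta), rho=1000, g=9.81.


Q = 199.9 * 1e6 / (1000 * 9.81 * 202.5 * 0.86) = 117.0093 m^3/s


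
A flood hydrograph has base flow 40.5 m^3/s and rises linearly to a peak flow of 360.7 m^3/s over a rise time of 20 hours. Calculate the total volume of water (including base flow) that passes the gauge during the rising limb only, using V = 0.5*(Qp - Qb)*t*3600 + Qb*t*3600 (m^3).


V = 0.5*(360.7 - 40.5)*20*3600 + 40.5*20*3600 = 1.4443e+07 m^3


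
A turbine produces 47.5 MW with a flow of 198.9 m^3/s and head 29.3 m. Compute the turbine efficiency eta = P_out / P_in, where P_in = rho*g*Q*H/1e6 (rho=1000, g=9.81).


P_in = 1000 * 9.81 * 198.9 * 29.3 / 1e6 = 57.1704 MW
eta = 47.5 / 57.1704 = 0.8308


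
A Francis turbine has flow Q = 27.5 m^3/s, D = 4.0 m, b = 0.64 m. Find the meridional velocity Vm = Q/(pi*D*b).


Vm = 27.5 / (pi * 4.0 * 0.64) = 3.4193 m/s


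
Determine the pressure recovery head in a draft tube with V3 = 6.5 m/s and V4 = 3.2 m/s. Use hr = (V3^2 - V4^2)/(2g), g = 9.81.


hr = (6.5^2 - 3.2^2) / (2*9.81) = 1.6315 m


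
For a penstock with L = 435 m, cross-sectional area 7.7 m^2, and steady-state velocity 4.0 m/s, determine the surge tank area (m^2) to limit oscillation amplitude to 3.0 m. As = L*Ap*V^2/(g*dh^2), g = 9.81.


As = 435 * 7.7 * 4.0^2 / (9.81 * 3.0^2) = 606.9997 m^2


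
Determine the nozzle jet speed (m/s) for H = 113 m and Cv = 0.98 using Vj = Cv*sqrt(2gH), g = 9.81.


Vj = 0.98 * sqrt(2*9.81*113) = 46.1440 m/s


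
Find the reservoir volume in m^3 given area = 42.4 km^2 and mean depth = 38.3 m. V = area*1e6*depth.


V = 42.4 * 1e6 * 38.3 = 1.6239e+09 m^3


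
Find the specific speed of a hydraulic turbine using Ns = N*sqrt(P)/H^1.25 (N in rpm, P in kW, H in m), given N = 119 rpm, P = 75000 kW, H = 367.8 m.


Ns = 119 * 75000^0.5 / 367.8^1.25 = 20.2331


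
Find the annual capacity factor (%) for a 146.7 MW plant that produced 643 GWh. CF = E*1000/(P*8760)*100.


CF = 643 * 1000 / (146.7 * 8760) * 100 = 50.0353 %


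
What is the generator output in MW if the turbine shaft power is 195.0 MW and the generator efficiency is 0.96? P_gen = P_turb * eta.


P_gen = 195.0 * 0.96 = 187.2000 MW


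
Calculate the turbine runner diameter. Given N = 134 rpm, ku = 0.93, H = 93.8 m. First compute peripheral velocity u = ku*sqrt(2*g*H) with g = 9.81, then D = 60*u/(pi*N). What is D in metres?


u = 0.93 * sqrt(2*9.81*93.8) = 39.8964 m/s
D = 60 * 39.8964 / (pi * 134) = 5.6863 m


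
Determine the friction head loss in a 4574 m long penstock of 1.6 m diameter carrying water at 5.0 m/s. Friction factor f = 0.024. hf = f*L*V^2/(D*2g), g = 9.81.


hf = 0.024 * 4574 * 5.0^2 / (1.6 * 2 * 9.81) = 87.4235 m


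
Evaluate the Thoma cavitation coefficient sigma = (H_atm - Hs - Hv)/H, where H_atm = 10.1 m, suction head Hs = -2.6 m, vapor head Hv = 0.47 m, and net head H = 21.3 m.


sigma = (10.1 - (-2.6) - 0.47) / 21.3 = 0.5742


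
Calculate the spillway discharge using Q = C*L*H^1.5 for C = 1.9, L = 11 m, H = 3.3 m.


Q = 1.9 * 11 * 3.3^1.5 = 125.2902 m^3/s


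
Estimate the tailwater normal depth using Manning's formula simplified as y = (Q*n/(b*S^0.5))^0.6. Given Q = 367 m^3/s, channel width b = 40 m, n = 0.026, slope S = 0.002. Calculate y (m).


y = (367 * 0.026 / (40 * 0.002^0.5))^0.6 = 2.7305 m


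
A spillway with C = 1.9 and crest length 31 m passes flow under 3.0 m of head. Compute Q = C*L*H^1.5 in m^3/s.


Q = 1.9 * 31 * 3.0^1.5 = 306.0534 m^3/s


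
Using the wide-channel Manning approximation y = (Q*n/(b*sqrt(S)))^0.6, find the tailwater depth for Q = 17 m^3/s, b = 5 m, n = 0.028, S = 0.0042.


y = (17 * 0.028 / (5 * 0.0042^0.5))^0.6 = 1.2595 m


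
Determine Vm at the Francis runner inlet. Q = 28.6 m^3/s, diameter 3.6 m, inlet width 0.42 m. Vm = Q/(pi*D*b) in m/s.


Vm = 28.6 / (pi * 3.6 * 0.42) = 6.0209 m/s


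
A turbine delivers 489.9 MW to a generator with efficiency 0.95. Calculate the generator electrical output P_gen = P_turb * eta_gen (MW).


P_gen = 489.9 * 0.95 = 465.4050 MW


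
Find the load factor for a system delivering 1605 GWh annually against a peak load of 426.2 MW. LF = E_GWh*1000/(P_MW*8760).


LF = 1605 * 1000 / (426.2 * 8760) = 0.4299


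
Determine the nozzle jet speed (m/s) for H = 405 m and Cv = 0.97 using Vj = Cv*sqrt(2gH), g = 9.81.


Vj = 0.97 * sqrt(2*9.81*405) = 86.4667 m/s


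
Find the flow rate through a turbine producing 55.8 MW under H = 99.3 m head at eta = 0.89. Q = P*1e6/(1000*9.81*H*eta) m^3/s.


Q = 55.8 * 1e6 / (1000 * 9.81 * 99.3 * 0.89) = 64.3615 m^3/s


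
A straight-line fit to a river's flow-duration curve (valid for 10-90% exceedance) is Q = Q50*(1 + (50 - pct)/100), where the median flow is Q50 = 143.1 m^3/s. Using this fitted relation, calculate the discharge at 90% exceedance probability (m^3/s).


Q = 143.1 * (1 + (50 - 90)/100) = 85.8600 m^3/s


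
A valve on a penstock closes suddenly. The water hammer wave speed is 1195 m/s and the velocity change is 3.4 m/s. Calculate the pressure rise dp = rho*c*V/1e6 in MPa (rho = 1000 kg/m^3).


dp = 1000 * 1195 * 3.4 / 1e6 = 4.0630 MPa


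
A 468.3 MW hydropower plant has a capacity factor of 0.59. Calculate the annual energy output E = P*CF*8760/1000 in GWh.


E = 468.3 * 0.59 * 8760 / 1000 = 2420.3617 GWh


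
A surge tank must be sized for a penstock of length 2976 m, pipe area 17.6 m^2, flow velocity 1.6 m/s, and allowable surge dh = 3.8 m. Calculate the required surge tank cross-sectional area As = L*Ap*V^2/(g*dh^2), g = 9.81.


As = 2976 * 17.6 * 1.6^2 / (9.81 * 3.8^2) = 946.5626 m^2


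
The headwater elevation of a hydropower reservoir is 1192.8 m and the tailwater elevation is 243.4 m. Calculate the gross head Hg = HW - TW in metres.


Hg = 1192.8 - 243.4 = 949.4000 m


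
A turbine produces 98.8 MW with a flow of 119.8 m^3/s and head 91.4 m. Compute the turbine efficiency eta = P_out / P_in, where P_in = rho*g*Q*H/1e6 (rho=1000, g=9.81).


P_in = 1000 * 9.81 * 119.8 * 91.4 / 1e6 = 107.4168 MW
eta = 98.8 / 107.4168 = 0.9198


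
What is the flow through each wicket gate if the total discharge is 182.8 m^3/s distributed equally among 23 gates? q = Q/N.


q = 182.8 / 23 = 7.9478 m^3/s


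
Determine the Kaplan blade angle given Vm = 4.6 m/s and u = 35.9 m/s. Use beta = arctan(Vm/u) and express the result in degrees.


beta = arctan(4.6 / 35.9) = 7.3017 degrees


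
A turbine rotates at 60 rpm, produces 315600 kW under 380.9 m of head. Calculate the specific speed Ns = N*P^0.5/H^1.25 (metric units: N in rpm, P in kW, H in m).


Ns = 60 * 315600^0.5 / 380.9^1.25 = 20.0312


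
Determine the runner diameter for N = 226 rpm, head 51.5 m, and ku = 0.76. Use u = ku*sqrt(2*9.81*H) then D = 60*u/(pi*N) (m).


u = 0.76 * sqrt(2*9.81*51.5) = 24.1583 m/s
D = 60 * 24.1583 / (pi * 226) = 2.0415 m


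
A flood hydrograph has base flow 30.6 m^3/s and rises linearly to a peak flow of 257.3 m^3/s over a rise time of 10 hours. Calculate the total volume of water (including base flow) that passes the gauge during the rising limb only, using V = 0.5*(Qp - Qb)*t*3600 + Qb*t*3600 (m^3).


V = 0.5*(257.3 - 30.6)*10*3600 + 30.6*10*3600 = 5.1822e+06 m^3


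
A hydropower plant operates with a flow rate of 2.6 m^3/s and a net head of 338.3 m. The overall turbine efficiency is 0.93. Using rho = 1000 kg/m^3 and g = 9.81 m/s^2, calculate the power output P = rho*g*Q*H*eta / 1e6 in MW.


P = 1000 * 9.81 * 2.6 * 338.3 * 0.93 / 1e6 = 8.0247 MW


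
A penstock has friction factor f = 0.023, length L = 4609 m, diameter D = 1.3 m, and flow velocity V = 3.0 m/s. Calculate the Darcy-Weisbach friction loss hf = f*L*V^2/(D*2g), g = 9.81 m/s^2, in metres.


hf = 0.023 * 4609 * 3.0^2 / (1.3 * 2 * 9.81) = 37.4054 m


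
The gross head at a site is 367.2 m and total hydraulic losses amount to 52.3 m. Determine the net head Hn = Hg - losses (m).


Hn = 367.2 - 52.3 = 314.9000 m


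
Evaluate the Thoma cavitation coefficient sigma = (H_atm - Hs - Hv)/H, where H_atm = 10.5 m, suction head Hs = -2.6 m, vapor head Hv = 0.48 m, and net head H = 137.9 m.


sigma = (10.5 - (-2.6) - 0.48) / 137.9 = 0.0915


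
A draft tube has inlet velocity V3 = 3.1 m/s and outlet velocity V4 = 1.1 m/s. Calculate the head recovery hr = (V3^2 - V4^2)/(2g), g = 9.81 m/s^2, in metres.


hr = (3.1^2 - 1.1^2) / (2*9.81) = 0.4281 m


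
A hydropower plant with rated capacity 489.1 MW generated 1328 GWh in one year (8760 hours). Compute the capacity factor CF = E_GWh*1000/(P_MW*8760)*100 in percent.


CF = 1328 * 1000 / (489.1 * 8760) * 100 = 30.9953 %


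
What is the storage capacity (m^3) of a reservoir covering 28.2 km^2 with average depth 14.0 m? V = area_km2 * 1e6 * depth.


V = 28.2 * 1e6 * 14.0 = 3.9480e+08 m^3


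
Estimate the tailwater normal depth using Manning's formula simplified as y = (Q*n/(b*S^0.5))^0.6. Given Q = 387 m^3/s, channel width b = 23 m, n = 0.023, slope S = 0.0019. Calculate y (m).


y = (387 * 0.023 / (23 * 0.0019^0.5))^0.6 = 3.7068 m


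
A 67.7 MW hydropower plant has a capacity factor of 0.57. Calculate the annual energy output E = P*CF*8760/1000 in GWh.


E = 67.7 * 0.57 * 8760 / 1000 = 338.0396 GWh


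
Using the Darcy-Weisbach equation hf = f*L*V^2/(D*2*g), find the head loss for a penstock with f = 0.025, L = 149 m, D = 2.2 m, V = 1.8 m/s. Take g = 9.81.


hf = 0.025 * 149 * 1.8^2 / (2.2 * 2 * 9.81) = 0.2796 m


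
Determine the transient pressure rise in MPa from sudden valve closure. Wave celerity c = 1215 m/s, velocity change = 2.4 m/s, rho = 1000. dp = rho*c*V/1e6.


dp = 1000 * 1215 * 2.4 / 1e6 = 2.9160 MPa


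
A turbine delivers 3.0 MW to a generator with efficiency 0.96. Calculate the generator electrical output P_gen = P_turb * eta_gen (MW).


P_gen = 3.0 * 0.96 = 2.8800 MW


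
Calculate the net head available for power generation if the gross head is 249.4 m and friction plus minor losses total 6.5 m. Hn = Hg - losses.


Hn = 249.4 - 6.5 = 242.9000 m


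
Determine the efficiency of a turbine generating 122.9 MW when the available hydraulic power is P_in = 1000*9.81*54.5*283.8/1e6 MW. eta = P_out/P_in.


P_in = 1000 * 9.81 * 54.5 * 283.8 / 1e6 = 151.7323 MW
eta = 122.9 / 151.7323 = 0.8100


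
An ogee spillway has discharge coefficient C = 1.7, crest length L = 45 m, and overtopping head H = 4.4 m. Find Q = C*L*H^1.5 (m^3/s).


Q = 1.7 * 45 * 4.4^1.5 = 706.0581 m^3/s


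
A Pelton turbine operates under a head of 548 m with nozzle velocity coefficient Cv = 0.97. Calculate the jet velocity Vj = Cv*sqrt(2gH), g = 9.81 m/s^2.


Vj = 0.97 * sqrt(2*9.81*548) = 100.5800 m/s


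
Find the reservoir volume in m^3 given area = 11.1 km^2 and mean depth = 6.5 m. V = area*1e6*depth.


V = 11.1 * 1e6 * 6.5 = 7.2150e+07 m^3


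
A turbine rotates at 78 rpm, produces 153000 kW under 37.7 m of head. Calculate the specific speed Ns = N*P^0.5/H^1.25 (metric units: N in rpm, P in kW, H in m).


Ns = 78 * 153000^0.5 / 37.7^1.25 = 326.5981


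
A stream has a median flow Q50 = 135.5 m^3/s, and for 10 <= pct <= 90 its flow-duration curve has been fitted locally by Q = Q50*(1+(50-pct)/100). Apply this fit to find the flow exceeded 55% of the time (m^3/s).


Q = 135.5 * (1 + (50 - 55)/100) = 128.7250 m^3/s


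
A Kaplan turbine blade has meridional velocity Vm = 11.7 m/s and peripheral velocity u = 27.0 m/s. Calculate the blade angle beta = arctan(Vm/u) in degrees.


beta = arctan(11.7 / 27.0) = 23.4287 degrees


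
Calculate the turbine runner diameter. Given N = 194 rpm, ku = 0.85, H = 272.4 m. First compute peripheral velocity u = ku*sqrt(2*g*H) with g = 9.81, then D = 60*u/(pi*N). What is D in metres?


u = 0.85 * sqrt(2*9.81*272.4) = 62.1401 m/s
D = 60 * 62.1401 / (pi * 194) = 6.1175 m


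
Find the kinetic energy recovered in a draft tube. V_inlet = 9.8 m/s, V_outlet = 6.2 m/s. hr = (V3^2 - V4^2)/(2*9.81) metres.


hr = (9.8^2 - 6.2^2) / (2*9.81) = 2.9358 m


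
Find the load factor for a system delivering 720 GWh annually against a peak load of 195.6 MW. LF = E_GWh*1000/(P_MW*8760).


LF = 720 * 1000 / (195.6 * 8760) = 0.4202


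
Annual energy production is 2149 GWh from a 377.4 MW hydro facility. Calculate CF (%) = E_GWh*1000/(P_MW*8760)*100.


CF = 2149 * 1000 / (377.4 * 8760) * 100 = 65.0026 %


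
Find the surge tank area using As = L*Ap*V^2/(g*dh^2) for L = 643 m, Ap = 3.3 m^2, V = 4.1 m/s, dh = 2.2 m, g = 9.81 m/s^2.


As = 643 * 3.3 * 4.1^2 / (9.81 * 2.2^2) = 751.2392 m^2


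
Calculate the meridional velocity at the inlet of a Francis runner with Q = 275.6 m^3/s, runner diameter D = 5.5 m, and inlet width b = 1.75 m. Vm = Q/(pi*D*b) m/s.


Vm = 275.6 / (pi * 5.5 * 1.75) = 9.1144 m/s


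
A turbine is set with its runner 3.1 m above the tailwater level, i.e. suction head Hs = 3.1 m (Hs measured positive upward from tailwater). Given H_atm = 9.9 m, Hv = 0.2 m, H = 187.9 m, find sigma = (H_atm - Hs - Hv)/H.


sigma = (9.9 - 3.1 - 0.2) / 187.9 = 0.0351


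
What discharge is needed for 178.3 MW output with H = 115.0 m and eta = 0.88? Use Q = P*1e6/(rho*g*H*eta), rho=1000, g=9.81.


Q = 178.3 * 1e6 / (1000 * 9.81 * 115.0 * 0.88) = 179.5981 m^3/s


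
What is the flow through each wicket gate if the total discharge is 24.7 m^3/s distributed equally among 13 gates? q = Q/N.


q = 24.7 / 13 = 1.9000 m^3/s


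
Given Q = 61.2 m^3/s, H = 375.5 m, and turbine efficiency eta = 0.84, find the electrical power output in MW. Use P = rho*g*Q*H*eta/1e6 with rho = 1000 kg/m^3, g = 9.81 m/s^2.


P = 1000 * 9.81 * 61.2 * 375.5 * 0.84 / 1e6 = 189.3693 MW


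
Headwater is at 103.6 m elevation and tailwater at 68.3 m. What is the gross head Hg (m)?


Hg = 103.6 - 68.3 = 35.3000 m


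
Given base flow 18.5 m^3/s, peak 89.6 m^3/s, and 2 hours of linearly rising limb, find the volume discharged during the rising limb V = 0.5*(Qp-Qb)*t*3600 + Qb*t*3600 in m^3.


V = 0.5*(89.6 - 18.5)*2*3600 + 18.5*2*3600 = 389160.0000 m^3


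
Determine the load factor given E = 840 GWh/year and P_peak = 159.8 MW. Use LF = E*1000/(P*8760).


LF = 840 * 1000 / (159.8 * 8760) = 0.6001


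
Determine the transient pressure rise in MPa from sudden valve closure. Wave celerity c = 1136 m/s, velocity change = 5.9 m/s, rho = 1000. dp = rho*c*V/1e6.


dp = 1000 * 1136 * 5.9 / 1e6 = 6.7024 MPa


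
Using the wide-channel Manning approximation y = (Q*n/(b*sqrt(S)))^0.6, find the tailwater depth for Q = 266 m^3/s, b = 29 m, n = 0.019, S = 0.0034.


y = (266 * 0.019 / (29 * 0.0034^0.5))^0.6 = 1.9289 m


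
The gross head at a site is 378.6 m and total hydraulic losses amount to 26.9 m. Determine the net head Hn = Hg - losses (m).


Hn = 378.6 - 26.9 = 351.7000 m


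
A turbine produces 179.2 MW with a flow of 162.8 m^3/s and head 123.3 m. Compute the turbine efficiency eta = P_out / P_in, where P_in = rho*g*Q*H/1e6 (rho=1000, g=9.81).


P_in = 1000 * 9.81 * 162.8 * 123.3 / 1e6 = 196.9185 MW
eta = 179.2 / 196.9185 = 0.9100


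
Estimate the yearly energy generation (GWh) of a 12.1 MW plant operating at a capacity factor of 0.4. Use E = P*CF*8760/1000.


E = 12.1 * 0.4 * 8760 / 1000 = 42.3984 GWh


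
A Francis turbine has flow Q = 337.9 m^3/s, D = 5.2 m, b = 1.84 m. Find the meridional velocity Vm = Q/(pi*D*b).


Vm = 337.9 / (pi * 5.2 * 1.84) = 11.2413 m/s


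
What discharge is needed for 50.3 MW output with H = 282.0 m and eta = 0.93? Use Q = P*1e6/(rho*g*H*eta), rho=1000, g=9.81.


Q = 50.3 * 1e6 / (1000 * 9.81 * 282.0 * 0.93) = 19.5509 m^3/s


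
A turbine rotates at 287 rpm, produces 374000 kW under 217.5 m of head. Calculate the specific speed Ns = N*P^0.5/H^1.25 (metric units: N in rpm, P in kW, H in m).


Ns = 287 * 374000^0.5 / 217.5^1.25 = 210.1327


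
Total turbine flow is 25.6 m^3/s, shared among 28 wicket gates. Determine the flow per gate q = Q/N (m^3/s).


q = 25.6 / 28 = 0.9143 m^3/s


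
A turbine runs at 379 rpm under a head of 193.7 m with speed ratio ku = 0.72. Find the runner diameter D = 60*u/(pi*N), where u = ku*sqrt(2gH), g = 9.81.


u = 0.72 * sqrt(2*9.81*193.7) = 44.3861 m/s
D = 60 * 44.3861 / (pi * 379) = 2.2367 m


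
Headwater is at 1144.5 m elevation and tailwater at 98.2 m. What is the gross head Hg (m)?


Hg = 1144.5 - 98.2 = 1046.3000 m


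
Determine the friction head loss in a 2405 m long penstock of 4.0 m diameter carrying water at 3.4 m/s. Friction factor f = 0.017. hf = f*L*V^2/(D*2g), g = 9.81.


hf = 0.017 * 2405 * 3.4^2 / (4.0 * 2 * 9.81) = 6.0223 m


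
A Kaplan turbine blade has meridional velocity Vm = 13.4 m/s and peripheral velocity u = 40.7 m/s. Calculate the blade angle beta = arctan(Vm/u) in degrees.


beta = arctan(13.4 / 40.7) = 18.2235 degrees


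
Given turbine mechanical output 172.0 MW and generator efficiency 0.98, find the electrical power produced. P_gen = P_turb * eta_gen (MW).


P_gen = 172.0 * 0.98 = 168.5600 MW


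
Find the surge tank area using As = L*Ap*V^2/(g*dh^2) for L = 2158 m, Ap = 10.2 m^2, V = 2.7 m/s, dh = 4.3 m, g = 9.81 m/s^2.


As = 2158 * 10.2 * 2.7^2 / (9.81 * 4.3^2) = 884.6535 m^2


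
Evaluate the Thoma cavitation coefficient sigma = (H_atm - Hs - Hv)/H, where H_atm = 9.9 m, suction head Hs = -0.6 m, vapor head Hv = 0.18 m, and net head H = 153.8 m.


sigma = (9.9 - (-0.6) - 0.18) / 153.8 = 0.0671


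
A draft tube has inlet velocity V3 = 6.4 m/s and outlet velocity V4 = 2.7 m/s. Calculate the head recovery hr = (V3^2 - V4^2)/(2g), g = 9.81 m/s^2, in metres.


hr = (6.4^2 - 2.7^2) / (2*9.81) = 1.7161 m


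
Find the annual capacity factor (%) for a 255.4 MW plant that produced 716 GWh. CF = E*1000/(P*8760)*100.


CF = 716 * 1000 / (255.4 * 8760) * 100 = 32.0028 %


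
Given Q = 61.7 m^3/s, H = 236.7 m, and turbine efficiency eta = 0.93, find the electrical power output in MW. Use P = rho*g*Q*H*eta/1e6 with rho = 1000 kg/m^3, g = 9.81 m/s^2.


P = 1000 * 9.81 * 61.7 * 236.7 * 0.93 / 1e6 = 133.2402 MW


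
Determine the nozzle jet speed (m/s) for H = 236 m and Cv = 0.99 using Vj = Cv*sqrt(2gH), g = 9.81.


Vj = 0.99 * sqrt(2*9.81*236) = 67.3660 m/s


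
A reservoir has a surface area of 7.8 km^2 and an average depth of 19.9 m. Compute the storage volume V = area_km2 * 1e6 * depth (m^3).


V = 7.8 * 1e6 * 19.9 = 1.5522e+08 m^3


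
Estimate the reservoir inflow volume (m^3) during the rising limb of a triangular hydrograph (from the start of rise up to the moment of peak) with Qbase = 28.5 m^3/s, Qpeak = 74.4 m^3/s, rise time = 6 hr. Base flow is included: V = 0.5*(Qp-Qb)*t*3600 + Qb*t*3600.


V = 0.5*(74.4 - 28.5)*6*3600 + 28.5*6*3600 = 1.1113e+06 m^3


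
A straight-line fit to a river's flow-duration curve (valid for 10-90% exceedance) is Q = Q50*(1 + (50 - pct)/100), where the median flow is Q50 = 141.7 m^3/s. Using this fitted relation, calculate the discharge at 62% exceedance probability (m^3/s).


Q = 141.7 * (1 + (50 - 62)/100) = 124.6960 m^3/s


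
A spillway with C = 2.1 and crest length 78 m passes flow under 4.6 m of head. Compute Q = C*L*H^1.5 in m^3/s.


Q = 2.1 * 78 * 4.6^1.5 = 1616.0346 m^3/s


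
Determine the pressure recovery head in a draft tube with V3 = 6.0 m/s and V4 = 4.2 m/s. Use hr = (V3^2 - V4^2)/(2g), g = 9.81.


hr = (6.0^2 - 4.2^2) / (2*9.81) = 0.9358 m


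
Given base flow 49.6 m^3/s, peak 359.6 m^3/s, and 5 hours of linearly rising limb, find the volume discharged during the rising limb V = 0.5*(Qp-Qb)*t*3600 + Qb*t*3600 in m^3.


V = 0.5*(359.6 - 49.6)*5*3600 + 49.6*5*3600 = 3.6828e+06 m^3


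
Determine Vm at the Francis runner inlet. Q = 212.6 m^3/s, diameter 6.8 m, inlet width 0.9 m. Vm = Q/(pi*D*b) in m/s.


Vm = 212.6 / (pi * 6.8 * 0.9) = 11.0576 m/s


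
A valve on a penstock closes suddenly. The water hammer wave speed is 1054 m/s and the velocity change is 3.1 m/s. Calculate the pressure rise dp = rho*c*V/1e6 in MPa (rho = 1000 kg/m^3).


dp = 1000 * 1054 * 3.1 / 1e6 = 3.2674 MPa


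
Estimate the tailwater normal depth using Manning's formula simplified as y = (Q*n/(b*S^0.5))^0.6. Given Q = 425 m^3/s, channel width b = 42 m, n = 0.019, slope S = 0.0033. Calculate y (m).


y = (425 * 0.019 / (42 * 0.0033^0.5))^0.6 = 2.0643 m


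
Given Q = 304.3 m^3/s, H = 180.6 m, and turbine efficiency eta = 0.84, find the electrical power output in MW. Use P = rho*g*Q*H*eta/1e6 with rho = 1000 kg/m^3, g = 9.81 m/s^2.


P = 1000 * 9.81 * 304.3 * 180.6 * 0.84 / 1e6 = 452.8642 MW


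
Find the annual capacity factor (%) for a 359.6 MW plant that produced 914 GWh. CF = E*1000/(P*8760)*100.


CF = 914 * 1000 / (359.6 * 8760) * 100 = 29.0150 %


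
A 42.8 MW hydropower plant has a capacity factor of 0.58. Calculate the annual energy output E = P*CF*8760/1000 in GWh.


E = 42.8 * 0.58 * 8760 / 1000 = 217.4582 GWh


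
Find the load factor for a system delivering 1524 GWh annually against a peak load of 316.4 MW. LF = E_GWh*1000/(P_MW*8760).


LF = 1524 * 1000 / (316.4 * 8760) = 0.5499


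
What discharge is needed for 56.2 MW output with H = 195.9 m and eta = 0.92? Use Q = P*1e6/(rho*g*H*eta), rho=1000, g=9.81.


Q = 56.2 * 1e6 / (1000 * 9.81 * 195.9 * 0.92) = 31.7867 m^3/s


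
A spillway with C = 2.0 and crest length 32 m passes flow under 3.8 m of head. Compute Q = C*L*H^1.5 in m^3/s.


Q = 2.0 * 32 * 3.8^1.5 = 474.0841 m^3/s


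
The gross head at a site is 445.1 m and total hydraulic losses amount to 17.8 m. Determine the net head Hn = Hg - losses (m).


Hn = 445.1 - 17.8 = 427.3000 m


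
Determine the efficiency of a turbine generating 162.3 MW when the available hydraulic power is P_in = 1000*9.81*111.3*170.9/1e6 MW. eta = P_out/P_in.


P_in = 1000 * 9.81 * 111.3 * 170.9 / 1e6 = 186.5977 MW
eta = 162.3 / 186.5977 = 0.8698


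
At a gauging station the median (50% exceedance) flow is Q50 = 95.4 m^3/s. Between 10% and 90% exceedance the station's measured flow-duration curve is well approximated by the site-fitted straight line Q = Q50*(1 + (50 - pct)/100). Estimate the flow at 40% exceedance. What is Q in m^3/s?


Q = 95.4 * (1 + (50 - 40)/100) = 104.9400 m^3/s


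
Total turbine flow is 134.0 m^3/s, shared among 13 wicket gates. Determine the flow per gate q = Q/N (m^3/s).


q = 134.0 / 13 = 10.3077 m^3/s


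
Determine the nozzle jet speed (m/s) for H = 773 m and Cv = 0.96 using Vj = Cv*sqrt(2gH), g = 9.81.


Vj = 0.96 * sqrt(2*9.81*773) = 118.2253 m/s


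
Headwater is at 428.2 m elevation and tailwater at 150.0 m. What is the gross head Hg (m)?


Hg = 428.2 - 150.0 = 278.2000 m


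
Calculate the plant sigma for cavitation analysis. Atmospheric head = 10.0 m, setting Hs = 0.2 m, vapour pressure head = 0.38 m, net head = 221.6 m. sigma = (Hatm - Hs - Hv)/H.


sigma = (10.0 - 0.2 - 0.38) / 221.6 = 0.0425


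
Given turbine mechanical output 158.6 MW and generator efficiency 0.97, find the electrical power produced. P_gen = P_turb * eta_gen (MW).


P_gen = 158.6 * 0.97 = 153.8420 MW


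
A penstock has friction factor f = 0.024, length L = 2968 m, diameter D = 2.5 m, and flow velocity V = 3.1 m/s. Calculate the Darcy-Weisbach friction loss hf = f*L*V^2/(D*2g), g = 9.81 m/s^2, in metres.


hf = 0.024 * 2968 * 3.1^2 / (2.5 * 2 * 9.81) = 13.9560 m


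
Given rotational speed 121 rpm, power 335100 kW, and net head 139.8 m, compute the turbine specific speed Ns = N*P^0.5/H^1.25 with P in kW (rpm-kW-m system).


Ns = 121 * 335100^0.5 / 139.8^1.25 = 145.7098


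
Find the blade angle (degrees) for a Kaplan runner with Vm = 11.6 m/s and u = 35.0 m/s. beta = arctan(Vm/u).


beta = arctan(11.6 / 35.0) = 18.3367 degrees


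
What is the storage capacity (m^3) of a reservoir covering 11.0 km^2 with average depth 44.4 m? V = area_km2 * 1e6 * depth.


V = 11.0 * 1e6 * 44.4 = 4.8840e+08 m^3


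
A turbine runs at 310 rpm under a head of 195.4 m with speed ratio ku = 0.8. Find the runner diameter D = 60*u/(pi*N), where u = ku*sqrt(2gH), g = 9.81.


u = 0.8 * sqrt(2*9.81*195.4) = 49.5338 m/s
D = 60 * 49.5338 / (pi * 310) = 3.0517 m


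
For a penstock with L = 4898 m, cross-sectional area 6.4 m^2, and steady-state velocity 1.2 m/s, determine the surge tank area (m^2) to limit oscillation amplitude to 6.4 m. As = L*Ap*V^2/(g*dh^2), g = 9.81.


As = 4898 * 6.4 * 1.2^2 / (9.81 * 6.4^2) = 112.3394 m^2


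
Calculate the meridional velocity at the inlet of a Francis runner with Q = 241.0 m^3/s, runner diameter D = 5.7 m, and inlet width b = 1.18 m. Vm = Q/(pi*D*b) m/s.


Vm = 241.0 / (pi * 5.7 * 1.18) = 11.4054 m/s


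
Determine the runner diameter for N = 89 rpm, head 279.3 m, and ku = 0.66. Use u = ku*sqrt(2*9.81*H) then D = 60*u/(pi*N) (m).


u = 0.66 * sqrt(2*9.81*279.3) = 48.8572 m/s
D = 60 * 48.8572 / (pi * 89) = 10.4843 m


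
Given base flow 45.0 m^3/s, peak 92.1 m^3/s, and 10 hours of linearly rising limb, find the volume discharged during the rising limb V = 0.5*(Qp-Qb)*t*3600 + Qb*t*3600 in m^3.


V = 0.5*(92.1 - 45.0)*10*3600 + 45.0*10*3600 = 2.4678e+06 m^3


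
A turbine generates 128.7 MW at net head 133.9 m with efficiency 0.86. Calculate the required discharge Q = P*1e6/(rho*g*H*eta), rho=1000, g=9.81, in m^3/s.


Q = 128.7 * 1e6 / (1000 * 9.81 * 133.9 * 0.86) = 113.9280 m^3/s


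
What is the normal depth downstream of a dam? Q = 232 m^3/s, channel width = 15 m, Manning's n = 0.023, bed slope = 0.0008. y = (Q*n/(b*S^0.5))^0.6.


y = (232 * 0.023 / (15 * 0.0008^0.5))^0.6 = 4.5682 m


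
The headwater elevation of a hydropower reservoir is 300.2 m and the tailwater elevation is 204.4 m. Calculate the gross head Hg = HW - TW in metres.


Hg = 300.2 - 204.4 = 95.8000 m


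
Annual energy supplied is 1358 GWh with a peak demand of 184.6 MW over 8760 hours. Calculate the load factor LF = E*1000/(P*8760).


LF = 1358 * 1000 / (184.6 * 8760) = 0.8398


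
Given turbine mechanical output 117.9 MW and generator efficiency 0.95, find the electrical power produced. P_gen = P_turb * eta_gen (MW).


P_gen = 117.9 * 0.95 = 112.0050 MW


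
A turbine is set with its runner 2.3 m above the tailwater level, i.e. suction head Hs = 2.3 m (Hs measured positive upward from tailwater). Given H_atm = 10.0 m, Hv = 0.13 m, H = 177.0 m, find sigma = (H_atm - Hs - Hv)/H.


sigma = (10.0 - 2.3 - 0.13) / 177.0 = 0.0428


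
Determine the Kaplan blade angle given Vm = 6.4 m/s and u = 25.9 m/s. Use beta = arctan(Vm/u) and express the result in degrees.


beta = arctan(6.4 / 25.9) = 13.8800 degrees


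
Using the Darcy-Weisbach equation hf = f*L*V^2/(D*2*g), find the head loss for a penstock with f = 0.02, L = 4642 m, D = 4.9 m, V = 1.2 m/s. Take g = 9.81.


hf = 0.02 * 4642 * 1.2^2 / (4.9 * 2 * 9.81) = 1.3906 m


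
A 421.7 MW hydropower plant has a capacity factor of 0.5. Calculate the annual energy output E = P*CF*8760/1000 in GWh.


E = 421.7 * 0.5 * 8760 / 1000 = 1847.0460 GWh


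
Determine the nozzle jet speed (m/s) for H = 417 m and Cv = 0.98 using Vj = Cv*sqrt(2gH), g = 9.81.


Vj = 0.98 * sqrt(2*9.81*417) = 88.6428 m/s


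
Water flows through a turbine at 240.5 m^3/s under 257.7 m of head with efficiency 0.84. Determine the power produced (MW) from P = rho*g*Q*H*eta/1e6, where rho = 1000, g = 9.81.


P = 1000 * 9.81 * 240.5 * 257.7 * 0.84 / 1e6 = 510.7140 MW


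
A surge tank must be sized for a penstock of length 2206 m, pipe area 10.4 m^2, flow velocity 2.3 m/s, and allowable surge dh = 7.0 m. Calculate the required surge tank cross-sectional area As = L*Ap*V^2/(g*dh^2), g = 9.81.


As = 2206 * 10.4 * 2.3^2 / (9.81 * 7.0^2) = 252.4814 m^2
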